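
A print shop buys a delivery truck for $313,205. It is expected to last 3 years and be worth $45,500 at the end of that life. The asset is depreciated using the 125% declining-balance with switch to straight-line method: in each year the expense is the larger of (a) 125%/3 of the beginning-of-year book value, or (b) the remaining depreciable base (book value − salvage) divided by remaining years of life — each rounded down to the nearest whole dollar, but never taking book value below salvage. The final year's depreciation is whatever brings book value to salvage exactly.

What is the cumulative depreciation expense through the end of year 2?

Depreciable base = $313,205 − $45,500 = $267,705.
Year 1: DB = ⌊$313,205 × 125%/3⌋ = $130,502; SL = ⌊$267,705/3⌋ = $89,235 → take DB $130,502. Book value $182,703.
Year 2: DB = ⌊$182,703 × 125%/3⌋ = $76,126; SL = ⌊$137,203/2⌋ = $68,601 → take DB $76,126. Book value $106,577.
Accumulated through year 2 = $313,205 − $106,577 = $206,628.

$206,628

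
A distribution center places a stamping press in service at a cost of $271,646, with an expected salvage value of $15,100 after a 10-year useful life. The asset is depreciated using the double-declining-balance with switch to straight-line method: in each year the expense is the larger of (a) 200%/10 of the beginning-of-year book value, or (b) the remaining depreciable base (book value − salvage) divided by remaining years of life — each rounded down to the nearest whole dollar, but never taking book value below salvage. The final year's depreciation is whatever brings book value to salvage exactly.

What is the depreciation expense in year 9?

$13,957

Depreciable base = $271,646 − $15,100 = $256,546.
Year 1: DB = ⌊$271,646 × 200%/10⌋ = $54,329; SL = ⌊$256,546/10⌋ = $25,654 → take DB $54,329. Book value $217,317.
Year 2: DB = ⌊$217,317 × 200%/10⌋ = $43,463; SL = ⌊$202,217/9⌋ = $22,468 → take DB $43,463. Book value $173,854.
Year 3: DB = ⌊$173,854 × 200%/10⌋ = $34,770; SL = ⌊$158,754/8⌋ = $19,844 → take DB $34,770. Book value $139,084.
Year 4: DB = ⌊$139,084 × 200%/10⌋ = $27,816; SL = ⌊$123,984/7⌋ = $17,712 → take DB $27,816. Book value $111,268.
Year 5: DB = ⌊$111,268 × 200%/10⌋ = $22,253; SL = ⌊$96,168/6⌋ = $16,028 → take DB $22,253. Book value $89,015.
Year 6: DB = ⌊$89,015 × 200%/10⌋ = $17,803; SL = ⌊$73,915/5⌋ = $14,783 → take DB $17,803. Book value $71,212.
Year 7: DB = ⌊$71,212 × 200%/10⌋ = $14,242; SL = ⌊$56,112/4⌋ = $14,028 → take DB $14,242. Book value $56,970.
Year 8: DB = ⌊$56,970 × 200%/10⌋ = $11,394; SL = ⌊$41,870/3⌋ = $13,956 → take SL $13,956. Book value $43,014.
Year 9: DB = ⌊$43,014 × 200%/10⌋ = $8,602; SL = ⌊$27,914/2⌋ = $13,957 → take SL $13,957. Book value $29,057.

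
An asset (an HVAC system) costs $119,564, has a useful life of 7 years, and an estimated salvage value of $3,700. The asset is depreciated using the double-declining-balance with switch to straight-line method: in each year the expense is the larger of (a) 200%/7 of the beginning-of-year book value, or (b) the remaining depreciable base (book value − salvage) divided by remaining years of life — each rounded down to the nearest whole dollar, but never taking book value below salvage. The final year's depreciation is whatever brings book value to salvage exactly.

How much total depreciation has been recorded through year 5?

Depreciable base = $119,564 − $3,700 = $115,864.
Year 1: DB = ⌊$119,564 × 200%/7⌋ = $34,161; SL = ⌊$115,864/7⌋ = $16,552 → take DB $34,161. Book value $85,403.
Year 2: DB = ⌊$85,403 × 200%/7⌋ = $24,400; SL = ⌊$81,703/6⌋ = $13,617 → take DB $24,400. Book value $61,003.
Year 3: DB = ⌊$61,003 × 200%/7⌋ = $17,429; SL = ⌊$57,303/5⌋ = $11,460 → take DB $17,429. Book value $43,574.
Year 4: DB = ⌊$43,574 × 200%/7⌋ = $12,449; SL = ⌊$39,874/4⌋ = $9,968 → take DB $12,449. Book value $31,125.
Year 5: DB = ⌊$31,125 × 200%/7⌋ = $8,892; SL = ⌊$27,425/3⌋ = $9,141 → take SL $9,141. Book value $21,984.
Accumulated through year 5 = $119,564 − $21,984 = $97,580.

$97,580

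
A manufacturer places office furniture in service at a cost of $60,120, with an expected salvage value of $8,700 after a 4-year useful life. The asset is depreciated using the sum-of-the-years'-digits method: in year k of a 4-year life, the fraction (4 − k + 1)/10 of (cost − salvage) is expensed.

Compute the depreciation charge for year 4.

Depreciable base = $60,120 − $8,700 = $51,420.
Sum of the years' digits = 4+3+2+1 = 10.
Year 1: $51,420 × 4/10 = $20,568. Book value $39,552.
Year 2: $51,420 × 3/10 = $15,426. Book value $24,126.
Year 3: $51,420 × 2/10 = $10,284. Book value $13,842.
Year 4: $51,420 × 1/10 = $5,142. Book value $8,700.

$5,142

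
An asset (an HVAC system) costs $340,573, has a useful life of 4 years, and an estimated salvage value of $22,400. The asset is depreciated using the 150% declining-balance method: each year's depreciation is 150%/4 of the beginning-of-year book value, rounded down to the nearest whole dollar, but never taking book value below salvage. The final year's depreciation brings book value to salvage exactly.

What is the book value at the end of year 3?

Depreciable base = $340,573 − $22,400 = $318,173.
Year 1: ⌊$340,573 × 150%/4⌋ = $127,714. Book value $212,859.
Year 2: ⌊$212,859 × 150%/4⌋ = $79,822. Book value $133,037.
Year 3: ⌊$133,037 × 150%/4⌋ = $49,888. Book value $83,149.

$83,149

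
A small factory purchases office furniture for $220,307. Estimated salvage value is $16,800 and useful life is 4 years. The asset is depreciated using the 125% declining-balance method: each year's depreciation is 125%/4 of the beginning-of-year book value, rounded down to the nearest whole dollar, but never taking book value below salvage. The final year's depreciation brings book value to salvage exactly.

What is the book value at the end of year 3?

$71,591

Depreciable base = $220,307 − $16,800 = $203,507.
Year 1: ⌊$220,307 × 125%/4⌋ = $68,845. Book value $151,462.
Year 2: ⌊$151,462 × 125%/4⌋ = $47,331. Book value $104,131.
Year 3: ⌊$104,131 × 125%/4⌋ = $32,540. Book value $71,591.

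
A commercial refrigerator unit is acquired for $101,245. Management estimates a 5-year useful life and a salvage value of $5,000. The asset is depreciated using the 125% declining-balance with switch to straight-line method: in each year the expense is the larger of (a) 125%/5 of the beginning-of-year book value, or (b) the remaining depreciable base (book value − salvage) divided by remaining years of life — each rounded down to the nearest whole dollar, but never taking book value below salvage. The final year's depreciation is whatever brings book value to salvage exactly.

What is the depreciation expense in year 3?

Depreciable base = $101,245 − $5,000 = $96,245.
Year 1: DB = ⌊$101,245 × 125%/5⌋ = $25,311; SL = ⌊$96,245/5⌋ = $19,249 → take DB $25,311. Book value $75,934.
Year 2: DB = ⌊$75,934 × 125%/5⌋ = $18,983; SL = ⌊$70,934/4⌋ = $17,733 → take DB $18,983. Book value $56,951.
Year 3: DB = ⌊$56,951 × 125%/5⌋ = $14,237; SL = ⌊$51,951/3⌋ = $17,317 → take SL $17,317. Book value $39,634.

$17,317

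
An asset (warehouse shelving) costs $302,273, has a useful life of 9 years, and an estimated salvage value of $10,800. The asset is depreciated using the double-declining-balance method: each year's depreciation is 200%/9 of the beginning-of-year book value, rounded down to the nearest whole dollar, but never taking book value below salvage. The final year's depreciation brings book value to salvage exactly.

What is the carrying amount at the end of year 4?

Depreciable base = $302,273 − $10,800 = $291,473.
Year 1: ⌊$302,273 × 200%/9⌋ = $67,171. Book value $235,102.
Year 2: ⌊$235,102 × 200%/9⌋ = $52,244. Book value $182,858.
Year 3: ⌊$182,858 × 200%/9⌋ = $40,635. Book value $142,223.
Year 4: ⌊$142,223 × 200%/9⌋ = $31,605. Book value $110,618.

$110,618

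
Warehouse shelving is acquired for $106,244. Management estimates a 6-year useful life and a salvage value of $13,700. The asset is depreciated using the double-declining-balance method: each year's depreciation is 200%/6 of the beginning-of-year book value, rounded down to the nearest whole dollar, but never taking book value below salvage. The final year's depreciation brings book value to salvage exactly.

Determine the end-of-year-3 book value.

$31,480

Depreciable base = $106,244 − $13,700 = $92,544.
Year 1: ⌊$106,244 × 200%/6⌋ = $35,414. Book value $70,830.
Year 2: ⌊$70,830 × 200%/6⌋ = $23,610. Book value $47,220.
Year 3: ⌊$47,220 × 200%/6⌋ = $15,740. Book value $31,480.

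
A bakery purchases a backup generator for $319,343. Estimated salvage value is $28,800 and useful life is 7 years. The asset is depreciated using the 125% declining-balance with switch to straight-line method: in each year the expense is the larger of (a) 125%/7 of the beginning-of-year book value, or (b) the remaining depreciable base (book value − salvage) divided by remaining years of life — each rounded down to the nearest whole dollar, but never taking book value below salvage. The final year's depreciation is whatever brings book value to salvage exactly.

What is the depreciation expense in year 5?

$37,050

Depreciable base = $319,343 − $28,800 = $290,543.
Year 1: DB = ⌊$319,343 × 125%/7⌋ = $57,025; SL = ⌊$290,543/7⌋ = $41,506 → take DB $57,025. Book value $262,318.
Year 2: DB = ⌊$262,318 × 125%/7⌋ = $46,842; SL = ⌊$233,518/6⌋ = $38,919 → take DB $46,842. Book value $215,476.
Year 3: DB = ⌊$215,476 × 125%/7⌋ = $38,477; SL = ⌊$186,676/5⌋ = $37,335 → take DB $38,477. Book value $176,999.
Year 4: DB = ⌊$176,999 × 125%/7⌋ = $31,606; SL = ⌊$148,199/4⌋ = $37,049 → take SL $37,049. Book value $139,950.
Year 5: DB = ⌊$139,950 × 125%/7⌋ = $24,991; SL = ⌊$111,150/3⌋ = $37,050 → take SL $37,050. Book value $102,900.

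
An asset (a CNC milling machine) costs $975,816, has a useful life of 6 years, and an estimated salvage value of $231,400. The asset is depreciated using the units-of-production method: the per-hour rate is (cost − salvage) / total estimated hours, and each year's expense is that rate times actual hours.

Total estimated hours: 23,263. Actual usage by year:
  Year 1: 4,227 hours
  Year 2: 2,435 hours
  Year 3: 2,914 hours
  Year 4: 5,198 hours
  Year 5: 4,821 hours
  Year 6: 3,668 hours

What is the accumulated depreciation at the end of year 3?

Depreciable base = $975,816 − $231,400 = $744,416.
Rate = $744,416 / 23,263 hours = $32 per hour.
Year 1: 4,227 × $32 = $135,264. Book value $840,552.
Year 2: 2,435 × $32 = $77,920. Book value $762,632.
Year 3: 2,914 × $32 = $93,248. Book value $669,384.
Accumulated through year 3 = $975,816 − $669,384 = $306,432.

$306,432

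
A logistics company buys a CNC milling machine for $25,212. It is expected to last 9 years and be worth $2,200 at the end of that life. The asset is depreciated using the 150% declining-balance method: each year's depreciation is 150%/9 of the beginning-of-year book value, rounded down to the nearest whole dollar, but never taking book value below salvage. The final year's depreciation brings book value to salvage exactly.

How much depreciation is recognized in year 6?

$1,689

Depreciable base = $25,212 − $2,200 = $23,012.
Year 1: ⌊$25,212 × 150%/9⌋ = $4,202. Book value $21,010.
Year 2: ⌊$21,010 × 150%/9⌋ = $3,501. Book value $17,509.
Year 3: ⌊$17,509 × 150%/9⌋ = $2,918. Book value $14,591.
Year 4: ⌊$14,591 × 150%/9⌋ = $2,431. Book value $12,160.
Year 5: ⌊$12,160 × 150%/9⌋ = $2,026. Book value $10,134.
Year 6: ⌊$10,134 × 150%/9⌋ = $1,689. Book value $8,445.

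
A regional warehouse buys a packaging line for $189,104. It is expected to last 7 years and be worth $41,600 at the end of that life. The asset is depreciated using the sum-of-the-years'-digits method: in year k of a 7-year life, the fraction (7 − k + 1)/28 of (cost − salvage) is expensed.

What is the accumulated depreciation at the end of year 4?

Depreciable base = $189,104 − $41,600 = $147,504.
Sum of the years' digits = 7+6+5+4+3+2+1 = 28.
Year 1: $147,504 × 7/28 = $36,876. Book value $152,228.
Year 2: $147,504 × 6/28 = $31,608. Book value $120,620.
Year 3: $147,504 × 5/28 = $26,340. Book value $94,280.
Year 4: $147,504 × 4/28 = $21,072. Book value $73,208.
Accumulated through year 4 = $189,104 − $73,208 = $115,896.

$115,896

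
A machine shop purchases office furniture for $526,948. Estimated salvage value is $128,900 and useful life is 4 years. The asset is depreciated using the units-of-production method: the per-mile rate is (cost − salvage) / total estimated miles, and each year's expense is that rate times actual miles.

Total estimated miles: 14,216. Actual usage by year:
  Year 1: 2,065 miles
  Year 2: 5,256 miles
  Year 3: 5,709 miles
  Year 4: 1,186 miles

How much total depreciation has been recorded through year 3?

Depreciable base = $526,948 − $128,900 = $398,048.
Rate = $398,048 / 14,216 miles = $28 per mile.
Year 1: 2,065 × $28 = $57,820. Book value $469,128.
Year 2: 5,256 × $28 = $147,168. Book value $321,960.
Year 3: 5,709 × $28 = $159,852. Book value $162,108.
Accumulated through year 3 = $526,948 − $162,108 = $364,840.

$364,840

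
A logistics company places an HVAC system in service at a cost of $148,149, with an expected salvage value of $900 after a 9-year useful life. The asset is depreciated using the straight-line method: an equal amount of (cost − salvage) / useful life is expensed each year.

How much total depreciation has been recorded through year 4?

$65,444

Depreciable base = $148,149 − $900 = $147,249.
Annual expense = $147,249 / 9 = $16,361.
End of year 1: book value $131,788.
End of year 2: book value $115,427.
End of year 3: book value $99,066.
End of year 4: book value $82,705.
Accumulated through year 4 = $148,149 − $82,705 = $65,444.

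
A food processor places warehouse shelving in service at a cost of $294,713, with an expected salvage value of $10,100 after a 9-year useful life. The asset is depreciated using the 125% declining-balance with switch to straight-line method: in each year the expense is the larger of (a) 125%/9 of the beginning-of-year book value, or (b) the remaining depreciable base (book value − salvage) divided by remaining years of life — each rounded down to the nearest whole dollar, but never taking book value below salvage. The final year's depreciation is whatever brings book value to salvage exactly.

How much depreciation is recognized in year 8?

$29,681

Depreciable base = $294,713 − $10,100 = $284,613.
Year 1: DB = ⌊$294,713 × 125%/9⌋ = $40,932; SL = ⌊$284,613/9⌋ = $31,623 → take DB $40,932. Book value $253,781.
Year 2: DB = ⌊$253,781 × 125%/9⌋ = $35,247; SL = ⌊$243,681/8⌋ = $30,460 → take DB $35,247. Book value $218,534.
Year 3: DB = ⌊$218,534 × 125%/9⌋ = $30,351; SL = ⌊$208,434/7⌋ = $29,776 → take DB $30,351. Book value $188,183.
Year 4: DB = ⌊$188,183 × 125%/9⌋ = $26,136; SL = ⌊$178,083/6⌋ = $29,680 → take SL $29,680. Book value $158,503.
Year 5: DB = ⌊$158,503 × 125%/9⌋ = $22,014; SL = ⌊$148,403/5⌋ = $29,680 → take SL $29,680. Book value $128,823.
Year 6: DB = ⌊$128,823 × 125%/9⌋ = $17,892; SL = ⌊$118,723/4⌋ = $29,680 → take SL $29,680. Book value $99,143.
Year 7: DB = ⌊$99,143 × 125%/9⌋ = $13,769; SL = ⌊$89,043/3⌋ = $29,681 → take SL $29,681. Book value $69,462.
Year 8: DB = ⌊$69,462 × 125%/9⌋ = $9,647; SL = ⌊$59,362/2⌋ = $29,681 → take SL $29,681. Book value $39,781.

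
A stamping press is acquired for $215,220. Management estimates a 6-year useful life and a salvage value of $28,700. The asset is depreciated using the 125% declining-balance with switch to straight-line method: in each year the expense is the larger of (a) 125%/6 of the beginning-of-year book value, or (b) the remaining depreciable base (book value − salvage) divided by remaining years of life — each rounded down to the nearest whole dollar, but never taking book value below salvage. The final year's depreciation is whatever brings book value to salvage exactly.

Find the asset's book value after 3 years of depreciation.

$106,786

Depreciable base = $215,220 − $28,700 = $186,520.
Year 1: DB = ⌊$215,220 × 125%/6⌋ = $44,837; SL = ⌊$186,520/6⌋ = $31,086 → take DB $44,837. Book value $170,383.
Year 2: DB = ⌊$170,383 × 125%/6⌋ = $35,496; SL = ⌊$141,683/5⌋ = $28,336 → take DB $35,496. Book value $134,887.
Year 3: DB = ⌊$134,887 × 125%/6⌋ = $28,101; SL = ⌊$106,187/4⌋ = $26,546 → take DB $28,101. Book value $106,786.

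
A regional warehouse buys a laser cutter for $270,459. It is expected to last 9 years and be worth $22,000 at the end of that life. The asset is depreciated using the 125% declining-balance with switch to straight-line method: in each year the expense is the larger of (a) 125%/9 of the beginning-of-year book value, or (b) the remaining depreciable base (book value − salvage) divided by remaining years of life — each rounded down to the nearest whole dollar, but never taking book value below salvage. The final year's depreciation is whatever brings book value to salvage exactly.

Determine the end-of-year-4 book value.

Depreciable base = $270,459 − $22,000 = $248,459.
Year 1: DB = ⌊$270,459 × 125%/9⌋ = $37,563; SL = ⌊$248,459/9⌋ = $27,606 → take DB $37,563. Book value $232,896.
Year 2: DB = ⌊$232,896 × 125%/9⌋ = $32,346; SL = ⌊$210,896/8⌋ = $26,362 → take DB $32,346. Book value $200,550.
Year 3: DB = ⌊$200,550 × 125%/9⌋ = $27,854; SL = ⌊$178,550/7⌋ = $25,507 → take DB $27,854. Book value $172,696.
Year 4: DB = ⌊$172,696 × 125%/9⌋ = $23,985; SL = ⌊$150,696/6⌋ = $25,116 → take SL $25,116. Book value $147,580.

$147,580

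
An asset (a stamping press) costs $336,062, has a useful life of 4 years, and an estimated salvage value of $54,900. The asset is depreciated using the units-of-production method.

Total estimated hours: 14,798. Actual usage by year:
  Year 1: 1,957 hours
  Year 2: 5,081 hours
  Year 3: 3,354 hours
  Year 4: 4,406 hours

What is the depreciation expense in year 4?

$83,714

Depreciable base = $336,062 − $54,900 = $281,162.
Rate = $281,162 / 14,798 hours = $19 per hour.
Year 1: 1,957 × $19 = $37,183. Book value $298,879.
Year 2: 5,081 × $19 = $96,539. Book value $202,340.
Year 3: 3,354 × $19 = $63,726. Book value $138,614.
Year 4: 4,406 × $19 = $83,714. Book value $54,900.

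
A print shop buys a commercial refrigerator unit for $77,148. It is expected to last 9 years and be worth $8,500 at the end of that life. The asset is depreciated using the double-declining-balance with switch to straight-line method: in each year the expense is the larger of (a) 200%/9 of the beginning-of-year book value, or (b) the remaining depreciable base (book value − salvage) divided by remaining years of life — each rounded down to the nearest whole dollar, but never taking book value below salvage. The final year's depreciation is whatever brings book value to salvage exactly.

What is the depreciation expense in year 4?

$8,066

Depreciable base = $77,148 − $8,500 = $68,648.
Year 1: DB = ⌊$77,148 × 200%/9⌋ = $17,144; SL = ⌊$68,648/9⌋ = $7,627 → take DB $17,144. Book value $60,004.
Year 2: DB = ⌊$60,004 × 200%/9⌋ = $13,334; SL = ⌊$51,504/8⌋ = $6,438 → take DB $13,334. Book value $46,670.
Year 3: DB = ⌊$46,670 × 200%/9⌋ = $10,371; SL = ⌊$38,170/7⌋ = $5,452 → take DB $10,371. Book value $36,299.
Year 4: DB = ⌊$36,299 × 200%/9⌋ = $8,066; SL = ⌊$27,799/6⌋ = $4,633 → take DB $8,066. Book value $28,233.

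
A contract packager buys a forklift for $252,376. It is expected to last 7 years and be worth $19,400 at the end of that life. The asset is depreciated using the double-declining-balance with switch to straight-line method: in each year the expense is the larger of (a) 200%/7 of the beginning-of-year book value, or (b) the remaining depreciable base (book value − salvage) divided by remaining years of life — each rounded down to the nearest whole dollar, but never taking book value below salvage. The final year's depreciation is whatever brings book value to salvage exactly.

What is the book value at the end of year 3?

Depreciable base = $252,376 − $19,400 = $232,976.
Year 1: DB = ⌊$252,376 × 200%/7⌋ = $72,107; SL = ⌊$232,976/7⌋ = $33,282 → take DB $72,107. Book value $180,269.
Year 2: DB = ⌊$180,269 × 200%/7⌋ = $51,505; SL = ⌊$160,869/6⌋ = $26,811 → take DB $51,505. Book value $128,764.
Year 3: DB = ⌊$128,764 × 200%/7⌋ = $36,789; SL = ⌊$109,364/5⌋ = $21,872 → take DB $36,789. Book value $91,975.

$91,975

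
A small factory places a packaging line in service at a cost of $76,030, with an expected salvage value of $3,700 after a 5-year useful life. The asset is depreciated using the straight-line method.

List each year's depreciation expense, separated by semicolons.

Depreciable base = $76,030 − $3,700 = $72,330.
Annual expense = $72,330 / 5 = $14,466.
End of year 1: book value $61,564.
End of year 2: book value $47,098.
End of year 3: book value $32,632.
End of year 4: book value $18,166.
End of year 5: book value $3,700.

$14,466; $14,466; $14,466; $14,466; $14,466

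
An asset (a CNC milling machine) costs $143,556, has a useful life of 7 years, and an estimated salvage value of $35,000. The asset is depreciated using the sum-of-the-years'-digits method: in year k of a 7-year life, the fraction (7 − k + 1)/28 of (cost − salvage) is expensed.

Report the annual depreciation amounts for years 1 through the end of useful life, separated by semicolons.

$27,139; $23,262; $19,385; $15,508; $11,631; $7,754; $3,877

Depreciable base = $143,556 − $35,000 = $108,556.
Sum of the years' digits = 7+6+5+4+3+2+1 = 28.
Year 1: $108,556 × 7/28 = $27,139. Book value $116,417.
Year 2: $108,556 × 6/28 = $23,262. Book value $93,155.
Year 3: $108,556 × 5/28 = $19,385. Book value $73,770.
Year 4: $108,556 × 4/28 = $15,508. Book value $58,262.
Year 5: $108,556 × 3/28 = $11,631. Book value $46,631.
Year 6: $108,556 × 2/28 = $7,754. Book value $38,877.
Year 7: $108,556 × 1/28 = $3,877. Book value $35,000.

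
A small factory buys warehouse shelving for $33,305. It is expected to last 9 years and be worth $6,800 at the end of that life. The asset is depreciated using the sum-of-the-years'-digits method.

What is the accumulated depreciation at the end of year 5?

$20,615

Depreciable base = $33,305 − $6,800 = $26,505.
Sum of the years' digits = 9+8+7+6+5+4+3+2+1 = 45.
Year 1: $26,505 × 9/45 = $5,301. Book value $28,004.
Year 2: $26,505 × 8/45 = $4,712. Book value $23,292.
Year 3: $26,505 × 7/45 = $4,123. Book value $19,169.
Year 4: $26,505 × 6/45 = $3,534. Book value $15,635.
Year 5: $26,505 × 5/45 = $2,945. Book value $12,690.
Accumulated through year 5 = $33,305 − $12,690 = $20,615.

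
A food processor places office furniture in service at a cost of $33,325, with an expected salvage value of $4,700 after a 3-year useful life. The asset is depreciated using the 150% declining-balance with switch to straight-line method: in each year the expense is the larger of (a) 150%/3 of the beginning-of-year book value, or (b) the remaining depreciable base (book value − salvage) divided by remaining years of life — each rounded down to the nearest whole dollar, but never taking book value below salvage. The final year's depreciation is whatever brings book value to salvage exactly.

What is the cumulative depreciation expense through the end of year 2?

$24,993

Depreciable base = $33,325 − $4,700 = $28,625.
Year 1: DB = ⌊$33,325 × 150%/3⌋ = $16,662; SL = ⌊$28,625/3⌋ = $9,541 → take DB $16,662. Book value $16,663.
Year 2: DB = ⌊$16,663 × 150%/3⌋ = $8,331; SL = ⌊$11,963/2⌋ = $5,981 → take DB $8,331. Book value $8,332.
Accumulated through year 2 = $33,325 − $8,332 = $24,993.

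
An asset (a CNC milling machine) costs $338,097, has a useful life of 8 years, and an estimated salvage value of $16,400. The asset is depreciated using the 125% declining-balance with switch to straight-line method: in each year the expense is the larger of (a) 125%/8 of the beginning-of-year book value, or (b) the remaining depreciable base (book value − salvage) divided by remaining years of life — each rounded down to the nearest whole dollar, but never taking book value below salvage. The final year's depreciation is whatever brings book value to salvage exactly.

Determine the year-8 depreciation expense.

Depreciable base = $338,097 − $16,400 = $321,697.
Year 1: DB = ⌊$338,097 × 125%/8⌋ = $52,827; SL = ⌊$321,697/8⌋ = $40,212 → take DB $52,827. Book value $285,270.
Year 2: DB = ⌊$285,270 × 125%/8⌋ = $44,573; SL = ⌊$268,870/7⌋ = $38,410 → take DB $44,573. Book value $240,697.
Year 3: DB = ⌊$240,697 × 125%/8⌋ = $37,608; SL = ⌊$224,297/6⌋ = $37,382 → take DB $37,608. Book value $203,089.
Year 4: DB = ⌊$203,089 × 125%/8⌋ = $31,732; SL = ⌊$186,689/5⌋ = $37,337 → take SL $37,337. Book value $165,752.
Year 5: DB = ⌊$165,752 × 125%/8⌋ = $25,898; SL = ⌊$149,352/4⌋ = $37,338 → take SL $37,338. Book value $128,414.
Year 6: DB = ⌊$128,414 × 125%/8⌋ = $20,064; SL = ⌊$112,014/3⌋ = $37,338 → take SL $37,338. Book value $91,076.
Year 7: DB = ⌊$91,076 × 125%/8⌋ = $14,230; SL = ⌊$74,676/2⌋ = $37,338 → take SL $37,338. Book value $53,738.
Year 8 (final): $53,738 − $16,400 = $37,338. Book value $16,400.

$37,338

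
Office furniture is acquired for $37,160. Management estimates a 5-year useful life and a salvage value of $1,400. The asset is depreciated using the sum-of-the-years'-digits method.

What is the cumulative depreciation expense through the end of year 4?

$33,376

Depreciable base = $37,160 − $1,400 = $35,760.
Sum of the years' digits = 5+4+3+2+1 = 15.
Year 1: $35,760 × 5/15 = $11,920. Book value $25,240.
Year 2: $35,760 × 4/15 = $9,536. Book value $15,704.
Year 3: $35,760 × 3/15 = $7,152. Book value $8,552.
Year 4: $35,760 × 2/15 = $4,768. Book value $3,784.
Accumulated through year 4 = $37,160 − $3,784 = $33,376.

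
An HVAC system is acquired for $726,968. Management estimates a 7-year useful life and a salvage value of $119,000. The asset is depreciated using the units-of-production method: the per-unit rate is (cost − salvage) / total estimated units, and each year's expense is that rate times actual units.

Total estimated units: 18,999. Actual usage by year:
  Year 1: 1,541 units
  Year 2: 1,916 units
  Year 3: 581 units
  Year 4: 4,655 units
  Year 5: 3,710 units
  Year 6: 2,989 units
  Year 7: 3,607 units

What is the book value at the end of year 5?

$330,072

Depreciable base = $726,968 − $119,000 = $607,968.
Rate = $607,968 / 18,999 units = $32 per unit.
Year 1: 1,541 × $32 = $49,312. Book value $677,656.
Year 2: 1,916 × $32 = $61,312. Book value $616,344.
Year 3: 581 × $32 = $18,592. Book value $597,752.
Year 4: 4,655 × $32 = $148,960. Book value $448,792.
Year 5: 3,710 × $32 = $118,720. Book value $330,072.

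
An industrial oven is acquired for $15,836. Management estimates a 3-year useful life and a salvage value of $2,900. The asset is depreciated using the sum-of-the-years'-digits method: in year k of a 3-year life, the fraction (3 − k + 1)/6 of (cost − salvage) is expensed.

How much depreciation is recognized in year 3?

$2,156

Depreciable base = $15,836 − $2,900 = $12,936.
Sum of the years' digits = 3+2+1 = 6.
Year 1: $12,936 × 3/6 = $6,468. Book value $9,368.
Year 2: $12,936 × 2/6 = $4,312. Book value $5,056.
Year 3: $12,936 × 1/6 = $2,156. Book value $2,900.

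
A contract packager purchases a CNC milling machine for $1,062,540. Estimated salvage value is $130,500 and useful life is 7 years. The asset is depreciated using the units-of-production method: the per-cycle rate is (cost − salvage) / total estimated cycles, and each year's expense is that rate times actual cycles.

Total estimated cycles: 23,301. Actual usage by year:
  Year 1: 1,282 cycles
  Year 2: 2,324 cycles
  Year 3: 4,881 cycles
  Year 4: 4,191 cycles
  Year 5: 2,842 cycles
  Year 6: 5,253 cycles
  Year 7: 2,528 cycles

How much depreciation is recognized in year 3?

Depreciable base = $1,062,540 − $130,500 = $932,040.
Rate = $932,040 / 23,301 cycles = $40 per cycle.
Year 1: 1,282 × $40 = $51,280. Book value $1,011,260.
Year 2: 2,324 × $40 = $92,960. Book value $918,300.
Year 3: 4,881 × $40 = $195,240. Book value $723,060.

$195,240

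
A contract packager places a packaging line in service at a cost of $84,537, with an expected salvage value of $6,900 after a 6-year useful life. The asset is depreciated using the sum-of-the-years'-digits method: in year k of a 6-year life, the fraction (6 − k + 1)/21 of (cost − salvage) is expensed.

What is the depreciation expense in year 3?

Depreciable base = $84,537 − $6,900 = $77,637.
Sum of the years' digits = 6+5+4+3+2+1 = 21.
Year 1: $77,637 × 6/21 = $22,182. Book value $62,355.
Year 2: $77,637 × 5/21 = $18,485. Book value $43,870.
Year 3: $77,637 × 4/21 = $14,788. Book value $29,082.

$14,788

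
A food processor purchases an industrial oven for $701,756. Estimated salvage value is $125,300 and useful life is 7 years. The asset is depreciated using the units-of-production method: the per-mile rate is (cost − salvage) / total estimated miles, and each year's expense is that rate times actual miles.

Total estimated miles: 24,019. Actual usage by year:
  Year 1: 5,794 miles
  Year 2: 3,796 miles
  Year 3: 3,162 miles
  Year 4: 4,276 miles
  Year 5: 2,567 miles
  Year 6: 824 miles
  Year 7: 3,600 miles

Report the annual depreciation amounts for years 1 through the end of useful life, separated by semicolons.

$139,056; $91,104; $75,888; $102,624; $61,608; $19,776; $86,400

Depreciable base = $701,756 − $125,300 = $576,456.
Rate = $576,456 / 24,019 miles = $24 per mile.
Year 1: 5,794 × $24 = $139,056. Book value $562,700.
Year 2: 3,796 × $24 = $91,104. Book value $471,596.
Year 3: 3,162 × $24 = $75,888. Book value $395,708.
Year 4: 4,276 × $24 = $102,624. Book value $293,084.
Year 5: 2,567 × $24 = $61,608. Book value $231,476.
Year 6: 824 × $24 = $19,776. Book value $211,700.
Year 7: 3,600 × $24 = $86,400. Book value $125,300.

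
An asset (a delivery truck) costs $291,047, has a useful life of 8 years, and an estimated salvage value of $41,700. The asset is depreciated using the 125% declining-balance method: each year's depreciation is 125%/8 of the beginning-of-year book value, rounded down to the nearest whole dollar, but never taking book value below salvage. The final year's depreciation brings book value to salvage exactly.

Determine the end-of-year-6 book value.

Depreciable base = $291,047 − $41,700 = $249,347.
Year 1: ⌊$291,047 × 125%/8⌋ = $45,476. Book value $245,571.
Year 2: ⌊$245,571 × 125%/8⌋ = $38,370. Book value $207,201.
Year 3: ⌊$207,201 × 125%/8⌋ = $32,375. Book value $174,826.
Year 4: ⌊$174,826 × 125%/8⌋ = $27,316. Book value $147,510.
Year 5: ⌊$147,510 × 125%/8⌋ = $23,048. Book value $124,462.
Year 6: ⌊$124,462 × 125%/8⌋ = $19,447. Book value $105,015.

$105,015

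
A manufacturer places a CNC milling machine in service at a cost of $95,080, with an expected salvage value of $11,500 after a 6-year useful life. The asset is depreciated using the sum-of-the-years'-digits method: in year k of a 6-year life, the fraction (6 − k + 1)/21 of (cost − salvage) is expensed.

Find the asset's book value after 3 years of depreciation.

Depreciable base = $95,080 − $11,500 = $83,580.
Sum of the years' digits = 6+5+4+3+2+1 = 21.
Year 1: $83,580 × 6/21 = $23,880. Book value $71,200.
Year 2: $83,580 × 5/21 = $19,900. Book value $51,300.
Year 3: $83,580 × 4/21 = $15,920. Book value $35,380.

$35,380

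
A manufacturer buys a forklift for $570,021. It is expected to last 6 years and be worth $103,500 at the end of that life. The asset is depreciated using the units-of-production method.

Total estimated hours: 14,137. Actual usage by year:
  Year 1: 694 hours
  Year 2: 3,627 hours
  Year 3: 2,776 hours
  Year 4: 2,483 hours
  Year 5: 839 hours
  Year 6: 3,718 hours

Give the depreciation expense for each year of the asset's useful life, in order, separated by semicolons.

$22,902; $119,691; $91,608; $81,939; $27,687; $122,694

Depreciable base = $570,021 − $103,500 = $466,521.
Rate = $466,521 / 14,137 hours = $33 per hour.
Year 1: 694 × $33 = $22,902. Book value $547,119.
Year 2: 3,627 × $33 = $119,691. Book value $427,428.
Year 3: 2,776 × $33 = $91,608. Book value $335,820.
Year 4: 2,483 × $33 = $81,939. Book value $253,881.
Year 5: 839 × $33 = $27,687. Book value $226,194.
Year 6: 3,718 × $33 = $122,694. Book value $103,500.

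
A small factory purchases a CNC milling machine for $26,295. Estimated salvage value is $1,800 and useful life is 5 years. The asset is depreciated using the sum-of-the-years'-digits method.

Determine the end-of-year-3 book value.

Depreciable base = $26,295 − $1,800 = $24,495.
Sum of the years' digits = 5+4+3+2+1 = 15.
Year 1: $24,495 × 5/15 = $8,165. Book value $18,130.
Year 2: $24,495 × 4/15 = $6,532. Book value $11,598.
Year 3: $24,495 × 3/15 = $4,899. Book value $6,699.

$6,699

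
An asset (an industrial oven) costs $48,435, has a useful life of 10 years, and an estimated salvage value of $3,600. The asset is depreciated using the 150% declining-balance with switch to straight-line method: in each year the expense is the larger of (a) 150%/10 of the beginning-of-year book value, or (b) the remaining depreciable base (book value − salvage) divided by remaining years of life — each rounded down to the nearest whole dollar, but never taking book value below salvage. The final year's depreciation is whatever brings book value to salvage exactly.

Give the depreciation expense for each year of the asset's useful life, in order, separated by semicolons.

Depreciable base = $48,435 − $3,600 = $44,835.
Year 1: DB = ⌊$48,435 × 150%/10⌋ = $7,265; SL = ⌊$44,835/10⌋ = $4,483 → take DB $7,265. Book value $41,170.
Year 2: DB = ⌊$41,170 × 150%/10⌋ = $6,175; SL = ⌊$37,570/9⌋ = $4,174 → take DB $6,175. Book value $34,995.
Year 3: DB = ⌊$34,995 × 150%/10⌋ = $5,249; SL = ⌊$31,395/8⌋ = $3,924 → take DB $5,249. Book value $29,746.
Year 4: DB = ⌊$29,746 × 150%/10⌋ = $4,461; SL = ⌊$26,146/7⌋ = $3,735 → take DB $4,461. Book value $25,285.
Year 5: DB = ⌊$25,285 × 150%/10⌋ = $3,792; SL = ⌊$21,685/6⌋ = $3,614 → take DB $3,792. Book value $21,493.
Year 6: DB = ⌊$21,493 × 150%/10⌋ = $3,223; SL = ⌊$17,893/5⌋ = $3,578 → take SL $3,578. Book value $17,915.
Year 7: DB = ⌊$17,915 × 150%/10⌋ = $2,687; SL = ⌊$14,315/4⌋ = $3,578 → take SL $3,578. Book value $14,337.
Year 8: DB = ⌊$14,337 × 150%/10⌋ = $2,150; SL = ⌊$10,737/3⌋ = $3,579 → take SL $3,579. Book value $10,758.
Year 9: DB = ⌊$10,758 × 150%/10⌋ = $1,613; SL = ⌊$7,158/2⌋ = $3,579 → take SL $3,579. Book value $7,179.
Year 10 (final): $7,179 − $3,600 = $3,579. Book value $3,600.

$7,265; $6,175; $5,249; $4,461; $3,792; $3,578; $3,578; $3,579; $3,579; $3,579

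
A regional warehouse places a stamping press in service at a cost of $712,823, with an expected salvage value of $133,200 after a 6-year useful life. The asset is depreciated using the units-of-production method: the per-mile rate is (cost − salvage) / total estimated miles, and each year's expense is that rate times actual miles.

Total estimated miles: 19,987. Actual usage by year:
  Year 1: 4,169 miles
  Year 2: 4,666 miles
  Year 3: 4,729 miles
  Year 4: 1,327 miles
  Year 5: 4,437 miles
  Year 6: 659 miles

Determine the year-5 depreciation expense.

$128,673

Depreciable base = $712,823 − $133,200 = $579,623.
Rate = $579,623 / 19,987 miles = $29 per mile.
Year 1: 4,169 × $29 = $120,901. Book value $591,922.
Year 2: 4,666 × $29 = $135,314. Book value $456,608.
Year 3: 4,729 × $29 = $137,141. Book value $319,467.
Year 4: 1,327 × $29 = $38,483. Book value $280,984.
Year 5: 4,437 × $29 = $128,673. Book value $152,311.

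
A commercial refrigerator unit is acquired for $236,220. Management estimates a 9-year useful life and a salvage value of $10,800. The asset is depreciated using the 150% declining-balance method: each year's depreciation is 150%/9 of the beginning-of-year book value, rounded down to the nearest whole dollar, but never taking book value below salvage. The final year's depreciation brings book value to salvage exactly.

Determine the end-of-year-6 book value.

$79,111

Depreciable base = $236,220 − $10,800 = $225,420.
Year 1: ⌊$236,220 × 150%/9⌋ = $39,370. Book value $196,850.
Year 2: ⌊$196,850 × 150%/9⌋ = $32,808. Book value $164,042.
Year 3: ⌊$164,042 × 150%/9⌋ = $27,340. Book value $136,702.
Year 4: ⌊$136,702 × 150%/9⌋ = $22,783. Book value $113,919.
Year 5: ⌊$113,919 × 150%/9⌋ = $18,986. Book value $94,933.
Year 6: ⌊$94,933 × 150%/9⌋ = $15,822. Book value $79,111.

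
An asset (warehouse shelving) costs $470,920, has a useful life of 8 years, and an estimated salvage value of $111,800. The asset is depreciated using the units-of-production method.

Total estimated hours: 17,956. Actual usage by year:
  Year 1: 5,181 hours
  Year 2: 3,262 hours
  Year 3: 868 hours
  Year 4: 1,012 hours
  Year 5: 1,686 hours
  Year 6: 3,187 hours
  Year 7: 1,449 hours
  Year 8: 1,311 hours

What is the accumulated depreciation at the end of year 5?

Depreciable base = $470,920 − $111,800 = $359,120.
Rate = $359,120 / 17,956 hours = $20 per hour.
Year 1: 5,181 × $20 = $103,620. Book value $367,300.
Year 2: 3,262 × $20 = $65,240. Book value $302,060.
Year 3: 868 × $20 = $17,360. Book value $284,700.
Year 4: 1,012 × $20 = $20,240. Book value $264,460.
Year 5: 1,686 × $20 = $33,720. Book value $230,740.
Accumulated through year 5 = $470,920 − $230,740 = $240,180.

$240,180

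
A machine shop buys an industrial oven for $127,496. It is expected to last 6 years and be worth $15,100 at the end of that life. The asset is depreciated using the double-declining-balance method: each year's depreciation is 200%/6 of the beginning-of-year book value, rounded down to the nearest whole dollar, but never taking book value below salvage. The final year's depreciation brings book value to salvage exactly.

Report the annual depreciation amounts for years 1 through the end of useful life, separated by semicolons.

Depreciable base = $127,496 − $15,100 = $112,396.
Year 1: ⌊$127,496 × 200%/6⌋ = $42,498. Book value $84,998.
Year 2: ⌊$84,998 × 200%/6⌋ = $28,332. Book value $56,666.
Year 3: ⌊$56,666 × 200%/6⌋ = $18,888. Book value $37,778.
Year 4: ⌊$37,778 × 200%/6⌋ = $12,592. Book value $25,186.
Year 5: ⌊$25,186 × 200%/6⌋ = $8,395. Book value $16,791.
Year 6 (final): $16,791 − $15,100 = $1,691. Book value $15,100.

$42,498; $28,332; $18,888; $12,592; $8,395; $1,691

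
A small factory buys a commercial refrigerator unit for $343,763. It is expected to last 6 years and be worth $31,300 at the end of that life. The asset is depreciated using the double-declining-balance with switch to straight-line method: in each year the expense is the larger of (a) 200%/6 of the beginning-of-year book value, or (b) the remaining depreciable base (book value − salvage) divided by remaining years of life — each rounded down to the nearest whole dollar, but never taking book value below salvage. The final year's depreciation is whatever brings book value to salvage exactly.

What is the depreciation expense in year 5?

Depreciable base = $343,763 − $31,300 = $312,463.
Year 1: DB = ⌊$343,763 × 200%/6⌋ = $114,587; SL = ⌊$312,463/6⌋ = $52,077 → take DB $114,587. Book value $229,176.
Year 2: DB = ⌊$229,176 × 200%/6⌋ = $76,392; SL = ⌊$197,876/5⌋ = $39,575 → take DB $76,392. Book value $152,784.
Year 3: DB = ⌊$152,784 × 200%/6⌋ = $50,928; SL = ⌊$121,484/4⌋ = $30,371 → take DB $50,928. Book value $101,856.
Year 4: DB = ⌊$101,856 × 200%/6⌋ = $33,952; SL = ⌊$70,556/3⌋ = $23,518 → take DB $33,952. Book value $67,904.
Year 5: DB = ⌊$67,904 × 200%/6⌋ = $22,634; SL = ⌊$36,604/2⌋ = $18,302 → take DB $22,634. Book value $45,270.

$22,634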